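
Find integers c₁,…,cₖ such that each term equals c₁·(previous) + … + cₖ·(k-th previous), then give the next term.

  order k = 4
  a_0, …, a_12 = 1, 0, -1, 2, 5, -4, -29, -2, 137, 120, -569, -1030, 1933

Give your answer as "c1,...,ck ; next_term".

0,-4,-4,1 ; 6516

  a_4 = 0·2 + -4·-1 + -4·0 + 1·1 = 5
  a_5 = 0·5 + -4·2 + -4·-1 + 1·0 = -4
  a_6 = 0·-4 + -4·5 + -4·2 + 1·-1 = -29
  a_7 = 0·-29 + -4·-4 + -4·5 + 1·2 = -2
  a_8 = 0·-2 + -4·-29 + -4·-4 + 1·5 = 137
  a_9 = 0·137 + -4·-2 + -4·-29 + 1·-4 = 120
  a_10 = 0·120 + -4·137 + -4·-2 + 1·-29 = -569
  a_11 = 0·-569 + -4·120 + -4·137 + 1·-2 = -1030
  a_12 = 0·-1030 + -4·-569 + -4·120 + 1·137 = 1933
  a_13 = 0·1933 + -4·-1030 + -4·-569 + 1·120 = 6516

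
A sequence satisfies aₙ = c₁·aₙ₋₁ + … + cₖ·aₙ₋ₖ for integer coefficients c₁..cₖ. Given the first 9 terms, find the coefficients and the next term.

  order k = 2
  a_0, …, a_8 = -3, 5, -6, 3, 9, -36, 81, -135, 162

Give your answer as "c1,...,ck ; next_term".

-3,-3 ; -81

  a_2 = -3·5 + -3·-3 = -6
  a_3 = -3·-6 + -3·5 = 3
  a_4 = -3·3 + -3·-6 = 9
  a_5 = -3·9 + -3·3 = -36
  a_6 = -3·-36 + -3·9 = 81
  a_7 = -3·81 + -3·-36 = -135
  a_8 = -3·-135 + -3·81 = 162
  a_9 = -3·162 + -3·-135 = -81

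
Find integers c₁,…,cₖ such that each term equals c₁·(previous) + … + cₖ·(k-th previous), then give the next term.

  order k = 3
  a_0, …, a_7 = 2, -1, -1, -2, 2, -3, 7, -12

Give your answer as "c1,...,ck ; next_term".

  a_3 = -1·-1 + 1·-1 + -1·2 = -2
  a_4 = -1·-2 + 1·-1 + -1·-1 = 2
  a_5 = -1·2 + 1·-2 + -1·-1 = -3
  a_6 = -1·-3 + 1·2 + -1·-2 = 7
  a_7 = -1·7 + 1·-3 + -1·2 = -12
  a_8 = -1·-12 + 1·7 + -1·-3 = 22

-1,1,-1 ; 22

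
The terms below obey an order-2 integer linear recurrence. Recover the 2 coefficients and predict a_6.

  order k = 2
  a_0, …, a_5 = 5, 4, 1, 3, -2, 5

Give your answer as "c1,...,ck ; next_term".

  a_2 = -1·4 + 1·5 = 1
  a_3 = -1·1 + 1·4 = 3
  a_4 = -1·3 + 1·1 = -2
  a_5 = -1·-2 + 1·3 = 5
  a_6 = -1·5 + 1·-2 = -7

-1,1 ; -7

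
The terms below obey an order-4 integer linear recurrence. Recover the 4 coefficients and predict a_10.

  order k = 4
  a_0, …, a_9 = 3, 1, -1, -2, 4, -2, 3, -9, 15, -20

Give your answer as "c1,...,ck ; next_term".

  a_4 = -1·-2 + 0·-1 + -1·1 + 1·3 = 4
  a_5 = -1·4 + 0·-2 + -1·-1 + 1·1 = -2
  a_6 = -1·-2 + 0·4 + -1·-2 + 1·-1 = 3
  a_7 = -1·3 + 0·-2 + -1·4 + 1·-2 = -9
  a_8 = -1·-9 + 0·3 + -1·-2 + 1·4 = 15
  a_9 = -1·15 + 0·-9 + -1·3 + 1·-2 = -20
  a_10 = -1·-20 + 0·15 + -1·-9 + 1·3 = 32

-1,0,-1,1 ; 32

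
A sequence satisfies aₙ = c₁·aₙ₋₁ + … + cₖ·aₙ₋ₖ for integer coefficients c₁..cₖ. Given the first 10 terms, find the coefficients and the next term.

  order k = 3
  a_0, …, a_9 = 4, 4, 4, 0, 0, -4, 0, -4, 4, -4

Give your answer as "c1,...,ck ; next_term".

  a_3 = 0·4 + 1·4 + -1·4 = 0
  a_4 = 0·0 + 1·4 + -1·4 = 0
  a_5 = 0·0 + 1·0 + -1·4 = -4
  a_6 = 0·-4 + 1·0 + -1·0 = 0
  a_7 = 0·0 + 1·-4 + -1·0 = -4
  a_8 = 0·-4 + 1·0 + -1·-4 = 4
  a_9 = 0·4 + 1·-4 + -1·0 = -4
  a_10 = 0·-4 + 1·4 + -1·-4 = 8

0,1,-1 ; 8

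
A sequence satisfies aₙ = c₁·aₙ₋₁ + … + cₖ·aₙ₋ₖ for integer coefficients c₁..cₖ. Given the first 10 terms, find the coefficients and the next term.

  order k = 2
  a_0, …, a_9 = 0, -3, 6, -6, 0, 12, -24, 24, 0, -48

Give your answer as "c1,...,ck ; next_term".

-2,-2 ; 96

  a_2 = -2·-3 + -2·0 = 6
  a_3 = -2·6 + -2·-3 = -6
  a_4 = -2·-6 + -2·6 = 0
  a_5 = -2·0 + -2·-6 = 12
  a_6 = -2·12 + -2·0 = -24
  a_7 = -2·-24 + -2·12 = 24
  a_8 = -2·24 + -2·-24 = 0
  a_9 = -2·0 + -2·24 = -48
  a_10 = -2·-48 + -2·0 = 96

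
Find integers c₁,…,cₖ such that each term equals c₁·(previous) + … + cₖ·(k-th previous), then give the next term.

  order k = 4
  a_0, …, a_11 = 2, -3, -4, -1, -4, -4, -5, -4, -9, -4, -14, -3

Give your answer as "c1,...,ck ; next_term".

  a_4 = -1·-1 + 1·-4 + 1·-3 + 1·2 = -4
  a_5 = -1·-4 + 1·-1 + 1·-4 + 1·-3 = -4
  a_6 = -1·-4 + 1·-4 + 1·-1 + 1·-4 = -5
  a_7 = -1·-5 + 1·-4 + 1·-4 + 1·-1 = -4
  a_8 = -1·-4 + 1·-5 + 1·-4 + 1·-4 = -9
  a_9 = -1·-9 + 1·-4 + 1·-5 + 1·-4 = -4
  a_10 = -1·-4 + 1·-9 + 1·-4 + 1·-5 = -14
  a_11 = -1·-14 + 1·-4 + 1·-9 + 1·-4 = -3
  a_12 = -1·-3 + 1·-14 + 1·-4 + 1·-9 = -24

-1,1,1,1 ; -24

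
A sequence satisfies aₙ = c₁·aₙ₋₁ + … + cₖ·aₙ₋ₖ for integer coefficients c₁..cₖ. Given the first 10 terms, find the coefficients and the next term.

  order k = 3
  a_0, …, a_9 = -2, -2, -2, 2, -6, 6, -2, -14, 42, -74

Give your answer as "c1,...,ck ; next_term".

-2,-1,2 ; 78

  a_3 = -2·-2 + -1·-2 + 2·-2 = 2
  a_4 = -2·2 + -1·-2 + 2·-2 = -6
  a_5 = -2·-6 + -1·2 + 2·-2 = 6
  a_6 = -2·6 + -1·-6 + 2·2 = -2
  a_7 = -2·-2 + -1·6 + 2·-6 = -14
  a_8 = -2·-14 + -1·-2 + 2·6 = 42
  a_9 = -2·42 + -1·-14 + 2·-2 = -74
  a_10 = -2·-74 + -1·42 + 2·-14 = 78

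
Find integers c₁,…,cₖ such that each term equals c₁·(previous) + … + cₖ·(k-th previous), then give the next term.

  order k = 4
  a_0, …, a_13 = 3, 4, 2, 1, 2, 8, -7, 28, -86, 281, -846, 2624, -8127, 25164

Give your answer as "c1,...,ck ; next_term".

  a_4 = -2·1 + 2·2 + -3·4 + 4·3 = 2
  a_5 = -2·2 + 2·1 + -3·2 + 4·4 = 8
  a_6 = -2·8 + 2·2 + -3·1 + 4·2 = -7
  a_7 = -2·-7 + 2·8 + -3·2 + 4·1 = 28
  a_8 = -2·28 + 2·-7 + -3·8 + 4·2 = -86
  a_9 = -2·-86 + 2·28 + -3·-7 + 4·8 = 281
  a_10 = -2·281 + 2·-86 + -3·28 + 4·-7 = -846
  a_11 = -2·-846 + 2·281 + -3·-86 + 4·28 = 2624
  a_12 = -2·2624 + 2·-846 + -3·281 + 4·-86 = -8127
  a_13 = -2·-8127 + 2·2624 + -3·-846 + 4·281 = 25164
  a_14 = -2·25164 + 2·-8127 + -3·2624 + 4·-846 = -77838

-2,2,-3,4 ; -77838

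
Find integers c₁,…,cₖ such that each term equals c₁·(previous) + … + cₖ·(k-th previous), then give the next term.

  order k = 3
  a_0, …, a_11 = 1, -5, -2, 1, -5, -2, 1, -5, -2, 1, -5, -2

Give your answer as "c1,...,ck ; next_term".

0,0,1 ; 1

  a_3 = 0·-2 + 0·-5 + 1·1 = 1
  a_4 = 0·1 + 0·-2 + 1·-5 = -5
  a_5 = 0·-5 + 0·1 + 1·-2 = -2
  a_6 = 0·-2 + 0·-5 + 1·1 = 1
  a_7 = 0·1 + 0·-2 + 1·-5 = -5
  a_8 = 0·-5 + 0·1 + 1·-2 = -2
  a_9 = 0·-2 + 0·-5 + 1·1 = 1
  a_10 = 0·1 + 0·-2 + 1·-5 = -5
  a_11 = 0·-5 + 0·1 + 1·-2 = -2
  a_12 = 0·-2 + 0·-5 + 1·1 = 1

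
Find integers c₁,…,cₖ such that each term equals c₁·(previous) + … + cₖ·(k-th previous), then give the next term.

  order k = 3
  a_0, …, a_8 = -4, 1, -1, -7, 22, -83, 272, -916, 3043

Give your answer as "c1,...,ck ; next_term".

  a_3 = -3·-1 + 2·1 + 3·-4 = -7
  a_4 = -3·-7 + 2·-1 + 3·1 = 22
  a_5 = -3·22 + 2·-7 + 3·-1 = -83
  a_6 = -3·-83 + 2·22 + 3·-7 = 272
  a_7 = -3·272 + 2·-83 + 3·22 = -916
  a_8 = -3·-916 + 2·272 + 3·-83 = 3043
  a_9 = -3·3043 + 2·-916 + 3·272 = -10145

-3,2,3 ; -10145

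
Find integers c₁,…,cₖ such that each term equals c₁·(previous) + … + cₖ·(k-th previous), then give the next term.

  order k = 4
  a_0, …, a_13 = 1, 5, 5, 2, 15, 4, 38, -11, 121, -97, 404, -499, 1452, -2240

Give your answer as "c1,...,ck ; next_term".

  a_4 = -1·2 + 2·5 + 1·5 + 2·1 = 15
  a_5 = -1·15 + 2·2 + 1·5 + 2·5 = 4
  a_6 = -1·4 + 2·15 + 1·2 + 2·5 = 38
  a_7 = -1·38 + 2·4 + 1·15 + 2·2 = -11
  a_8 = -1·-11 + 2·38 + 1·4 + 2·15 = 121
  a_9 = -1·121 + 2·-11 + 1·38 + 2·4 = -97
  a_10 = -1·-97 + 2·121 + 1·-11 + 2·38 = 404
  a_11 = -1·404 + 2·-97 + 1·121 + 2·-11 = -499
  a_12 = -1·-499 + 2·404 + 1·-97 + 2·121 = 1452
  a_13 = -1·1452 + 2·-499 + 1·404 + 2·-97 = -2240
  a_14 = -1·-2240 + 2·1452 + 1·-499 + 2·404 = 5453

-1,2,1,2 ; 5453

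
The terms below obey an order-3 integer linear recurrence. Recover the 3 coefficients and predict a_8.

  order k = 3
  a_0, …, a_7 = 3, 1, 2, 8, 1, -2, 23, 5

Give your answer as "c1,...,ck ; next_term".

  a_3 = 0·2 + -1·1 + 3·3 = 8
  a_4 = 0·8 + -1·2 + 3·1 = 1
  a_5 = 0·1 + -1·8 + 3·2 = -2
  a_6 = 0·-2 + -1·1 + 3·8 = 23
  a_7 = 0·23 + -1·-2 + 3·1 = 5
  a_8 = 0·5 + -1·23 + 3·-2 = -29

0,-1,3 ; -29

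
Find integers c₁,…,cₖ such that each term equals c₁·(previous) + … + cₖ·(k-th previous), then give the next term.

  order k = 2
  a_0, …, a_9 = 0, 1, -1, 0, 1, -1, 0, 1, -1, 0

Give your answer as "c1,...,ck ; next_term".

-1,-1 ; 1

  a_2 = -1·1 + -1·0 = -1
  a_3 = -1·-1 + -1·1 = 0
  a_4 = -1·0 + -1·-1 = 1
  a_5 = -1·1 + -1·0 = -1
  a_6 = -1·-1 + -1·1 = 0
  a_7 = -1·0 + -1·-1 = 1
  a_8 = -1·1 + -1·0 = -1
  a_9 = -1·-1 + -1·1 = 0
  a_10 = -1·0 + -1·-1 = 1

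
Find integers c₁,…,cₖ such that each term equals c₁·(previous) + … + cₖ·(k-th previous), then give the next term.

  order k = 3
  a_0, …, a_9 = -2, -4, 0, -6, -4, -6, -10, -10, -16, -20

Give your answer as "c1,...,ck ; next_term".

  a_3 = 0·0 + 1·-4 + 1·-2 = -6
  a_4 = 0·-6 + 1·0 + 1·-4 = -4
  a_5 = 0·-4 + 1·-6 + 1·0 = -6
  a_6 = 0·-6 + 1·-4 + 1·-6 = -10
  a_7 = 0·-10 + 1·-6 + 1·-4 = -10
  a_8 = 0·-10 + 1·-10 + 1·-6 = -16
  a_9 = 0·-16 + 1·-10 + 1·-10 = -20
  a_10 = 0·-20 + 1·-16 + 1·-10 = -26

0,1,1 ; -26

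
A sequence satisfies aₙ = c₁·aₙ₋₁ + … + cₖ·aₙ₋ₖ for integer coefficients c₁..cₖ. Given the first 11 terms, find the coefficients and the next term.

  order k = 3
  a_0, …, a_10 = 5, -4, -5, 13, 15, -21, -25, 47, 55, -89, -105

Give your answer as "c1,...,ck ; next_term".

1,-2,2 ; 183

  a_3 = 1·-5 + -2·-4 + 2·5 = 13
  a_4 = 1·13 + -2·-5 + 2·-4 = 15
  a_5 = 1·15 + -2·13 + 2·-5 = -21
  a_6 = 1·-21 + -2·15 + 2·13 = -25
  a_7 = 1·-25 + -2·-21 + 2·15 = 47
  a_8 = 1·47 + -2·-25 + 2·-21 = 55
  a_9 = 1·55 + -2·47 + 2·-25 = -89
  a_10 = 1·-89 + -2·55 + 2·47 = -105
  a_11 = 1·-105 + -2·-89 + 2·55 = 183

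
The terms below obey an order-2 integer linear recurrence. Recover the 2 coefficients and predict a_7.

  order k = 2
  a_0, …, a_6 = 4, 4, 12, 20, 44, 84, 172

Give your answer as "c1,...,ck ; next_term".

1,2 ; 340

  a_2 = 1·4 + 2·4 = 12
  a_3 = 1·12 + 2·4 = 20
  a_4 = 1·20 + 2·12 = 44
  a_5 = 1·44 + 2·20 = 84
  a_6 = 1·84 + 2·44 = 172
  a_7 = 1·172 + 2·84 = 340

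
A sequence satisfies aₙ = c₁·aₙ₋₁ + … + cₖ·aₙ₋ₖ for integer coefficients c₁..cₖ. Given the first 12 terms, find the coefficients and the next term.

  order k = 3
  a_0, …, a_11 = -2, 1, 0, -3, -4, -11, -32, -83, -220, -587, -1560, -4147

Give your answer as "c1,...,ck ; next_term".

2,1,2 ; -11028

  a_3 = 2·0 + 1·1 + 2·-2 = -3
  a_4 = 2·-3 + 1·0 + 2·1 = -4
  a_5 = 2·-4 + 1·-3 + 2·0 = -11
  a_6 = 2·-11 + 1·-4 + 2·-3 = -32
  a_7 = 2·-32 + 1·-11 + 2·-4 = -83
  a_8 = 2·-83 + 1·-32 + 2·-11 = -220
  a_9 = 2·-220 + 1·-83 + 2·-32 = -587
  a_10 = 2·-587 + 1·-220 + 2·-83 = -1560
  a_11 = 2·-1560 + 1·-587 + 2·-220 = -4147
  a_12 = 2·-4147 + 1·-1560 + 2·-587 = -11028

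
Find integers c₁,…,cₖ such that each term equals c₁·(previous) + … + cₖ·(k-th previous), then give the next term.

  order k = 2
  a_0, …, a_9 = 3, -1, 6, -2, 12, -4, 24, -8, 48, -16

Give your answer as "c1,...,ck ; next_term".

  a_2 = 0·-1 + 2·3 = 6
  a_3 = 0·6 + 2·-1 = -2
  a_4 = 0·-2 + 2·6 = 12
  a_5 = 0·12 + 2·-2 = -4
  a_6 = 0·-4 + 2·12 = 24
  a_7 = 0·24 + 2·-4 = -8
  a_8 = 0·-8 + 2·24 = 48
  a_9 = 0·48 + 2·-8 = -16
  a_10 = 0·-16 + 2·48 = 96

0,2 ; 96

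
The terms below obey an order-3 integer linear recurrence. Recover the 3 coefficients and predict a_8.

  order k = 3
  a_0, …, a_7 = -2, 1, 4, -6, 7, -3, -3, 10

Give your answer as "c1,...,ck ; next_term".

  a_3 = -1·4 + 0·1 + 1·-2 = -6
  a_4 = -1·-6 + 0·4 + 1·1 = 7
  a_5 = -1·7 + 0·-6 + 1·4 = -3
  a_6 = -1·-3 + 0·7 + 1·-6 = -3
  a_7 = -1·-3 + 0·-3 + 1·7 = 10
  a_8 = -1·10 + 0·-3 + 1·-3 = -13

-1,0,1 ; -13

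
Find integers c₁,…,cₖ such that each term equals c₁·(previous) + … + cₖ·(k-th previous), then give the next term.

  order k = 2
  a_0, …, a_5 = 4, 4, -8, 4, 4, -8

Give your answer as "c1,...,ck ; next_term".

  a_2 = -1·4 + -1·4 = -8
  a_3 = -1·-8 + -1·4 = 4
  a_4 = -1·4 + -1·-8 = 4
  a_5 = -1·4 + -1·4 = -8
  a_6 = -1·-8 + -1·4 = 4

-1,-1 ; 4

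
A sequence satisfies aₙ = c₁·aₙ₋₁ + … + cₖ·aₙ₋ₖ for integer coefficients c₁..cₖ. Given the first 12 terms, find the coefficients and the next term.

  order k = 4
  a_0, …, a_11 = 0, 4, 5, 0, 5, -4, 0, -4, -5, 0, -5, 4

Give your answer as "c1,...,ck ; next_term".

  a_4 = 0·0 + 1·5 + 0·4 + -1·0 = 5
  a_5 = 0·5 + 1·0 + 0·5 + -1·4 = -4
  a_6 = 0·-4 + 1·5 + 0·0 + -1·5 = 0
  a_7 = 0·0 + 1·-4 + 0·5 + -1·0 = -4
  a_8 = 0·-4 + 1·0 + 0·-4 + -1·5 = -5
  a_9 = 0·-5 + 1·-4 + 0·0 + -1·-4 = 0
  a_10 = 0·0 + 1·-5 + 0·-4 + -1·0 = -5
  a_11 = 0·-5 + 1·0 + 0·-5 + -1·-4 = 4
  a_12 = 0·4 + 1·-5 + 0·0 + -1·-5 = 0

0,1,0,-1 ; 0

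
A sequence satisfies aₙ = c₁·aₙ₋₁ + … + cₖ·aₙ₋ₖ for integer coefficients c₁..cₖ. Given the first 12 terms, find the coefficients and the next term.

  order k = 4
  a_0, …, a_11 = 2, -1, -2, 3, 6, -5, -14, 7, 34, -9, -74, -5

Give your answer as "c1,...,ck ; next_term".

-1,-1,-3,2 ; 174

  a_4 = -1·3 + -1·-2 + -3·-1 + 2·2 = 6
  a_5 = -1·6 + -1·3 + -3·-2 + 2·-1 = -5
  a_6 = -1·-5 + -1·6 + -3·3 + 2·-2 = -14
  a_7 = -1·-14 + -1·-5 + -3·6 + 2·3 = 7
  a_8 = -1·7 + -1·-14 + -3·-5 + 2·6 = 34
  a_9 = -1·34 + -1·7 + -3·-14 + 2·-5 = -9
  a_10 = -1·-9 + -1·34 + -3·7 + 2·-14 = -74
  a_11 = -1·-74 + -1·-9 + -3·34 + 2·7 = -5
  a_12 = -1·-5 + -1·-74 + -3·-9 + 2·34 = 174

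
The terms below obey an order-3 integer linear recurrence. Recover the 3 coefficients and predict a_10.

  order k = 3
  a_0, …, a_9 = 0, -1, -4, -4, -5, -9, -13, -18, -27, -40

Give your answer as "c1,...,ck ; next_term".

1,0,1 ; -58

  a_3 = 1·-4 + 0·-1 + 1·0 = -4
  a_4 = 1·-4 + 0·-4 + 1·-1 = -5
  a_5 = 1·-5 + 0·-4 + 1·-4 = -9
  a_6 = 1·-9 + 0·-5 + 1·-4 = -13
  a_7 = 1·-13 + 0·-9 + 1·-5 = -18
  a_8 = 1·-18 + 0·-13 + 1·-9 = -27
  a_9 = 1·-27 + 0·-18 + 1·-13 = -40
  a_10 = 1·-40 + 0·-27 + 1·-18 = -58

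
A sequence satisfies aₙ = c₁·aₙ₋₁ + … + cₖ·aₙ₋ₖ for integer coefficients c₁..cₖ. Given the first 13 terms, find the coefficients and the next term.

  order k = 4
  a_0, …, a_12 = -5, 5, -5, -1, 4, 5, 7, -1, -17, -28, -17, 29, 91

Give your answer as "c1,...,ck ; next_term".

1,-1,-1,-1 ; 107

  a_4 = 1·-1 + -1·-5 + -1·5 + -1·-5 = 4
  a_5 = 1·4 + -1·-1 + -1·-5 + -1·5 = 5
  a_6 = 1·5 + -1·4 + -1·-1 + -1·-5 = 7
  a_7 = 1·7 + -1·5 + -1·4 + -1·-1 = -1
  a_8 = 1·-1 + -1·7 + -1·5 + -1·4 = -17
  a_9 = 1·-17 + -1·-1 + -1·7 + -1·5 = -28
  a_10 = 1·-28 + -1·-17 + -1·-1 + -1·7 = -17
  a_11 = 1·-17 + -1·-28 + -1·-17 + -1·-1 = 29
  a_12 = 1·29 + -1·-17 + -1·-28 + -1·-17 = 91
  a_13 = 1·91 + -1·29 + -1·-17 + -1·-28 = 107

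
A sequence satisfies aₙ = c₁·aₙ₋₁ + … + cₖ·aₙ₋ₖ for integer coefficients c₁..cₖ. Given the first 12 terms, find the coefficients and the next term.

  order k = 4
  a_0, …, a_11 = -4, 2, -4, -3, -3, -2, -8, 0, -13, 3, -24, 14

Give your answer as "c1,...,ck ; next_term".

-1,1,1,1 ; -48

  a_4 = -1·-3 + 1·-4 + 1·2 + 1·-4 = -3
  a_5 = -1·-3 + 1·-3 + 1·-4 + 1·2 = -2
  a_6 = -1·-2 + 1·-3 + 1·-3 + 1·-4 = -8
  a_7 = -1·-8 + 1·-2 + 1·-3 + 1·-3 = 0
  a_8 = -1·0 + 1·-8 + 1·-2 + 1·-3 = -13
  a_9 = -1·-13 + 1·0 + 1·-8 + 1·-2 = 3
  a_10 = -1·3 + 1·-13 + 1·0 + 1·-8 = -24
  a_11 = -1·-24 + 1·3 + 1·-13 + 1·0 = 14
  a_12 = -1·14 + 1·-24 + 1·3 + 1·-13 = -48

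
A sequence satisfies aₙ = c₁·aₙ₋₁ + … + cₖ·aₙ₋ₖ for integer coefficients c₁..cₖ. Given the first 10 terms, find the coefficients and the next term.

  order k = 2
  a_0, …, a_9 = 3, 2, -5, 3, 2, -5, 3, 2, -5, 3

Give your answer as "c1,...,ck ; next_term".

  a_2 = -1·2 + -1·3 = -5
  a_3 = -1·-5 + -1·2 = 3
  a_4 = -1·3 + -1·-5 = 2
  a_5 = -1·2 + -1·3 = -5
  a_6 = -1·-5 + -1·2 = 3
  a_7 = -1·3 + -1·-5 = 2
  a_8 = -1·2 + -1·3 = -5
  a_9 = -1·-5 + -1·2 = 3
  a_10 = -1·3 + -1·-5 = 2

-1,-1 ; 2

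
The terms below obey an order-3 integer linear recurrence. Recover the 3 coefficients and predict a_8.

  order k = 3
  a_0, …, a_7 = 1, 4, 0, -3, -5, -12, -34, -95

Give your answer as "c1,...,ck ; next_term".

  a_3 = 3·0 + -1·4 + 1·1 = -3
  a_4 = 3·-3 + -1·0 + 1·4 = -5
  a_5 = 3·-5 + -1·-3 + 1·0 = -12
  a_6 = 3·-12 + -1·-5 + 1·-3 = -34
  a_7 = 3·-34 + -1·-12 + 1·-5 = -95
  a_8 = 3·-95 + -1·-34 + 1·-12 = -263

3,-1,1 ; -263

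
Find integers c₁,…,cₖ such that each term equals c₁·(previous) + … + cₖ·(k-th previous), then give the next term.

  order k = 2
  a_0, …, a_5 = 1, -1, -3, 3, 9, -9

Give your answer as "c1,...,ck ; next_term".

  a_2 = 0·-1 + -3·1 = -3
  a_3 = 0·-3 + -3·-1 = 3
  a_4 = 0·3 + -3·-3 = 9
  a_5 = 0·9 + -3·3 = -9
  a_6 = 0·-9 + -3·9 = -27

0,-3 ; -27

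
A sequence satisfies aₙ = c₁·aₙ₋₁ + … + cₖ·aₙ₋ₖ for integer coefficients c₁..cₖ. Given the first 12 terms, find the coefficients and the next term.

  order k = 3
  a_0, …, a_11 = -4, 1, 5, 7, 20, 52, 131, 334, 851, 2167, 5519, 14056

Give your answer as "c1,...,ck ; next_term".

  a_3 = 2·5 + 1·1 + 1·-4 = 7
  a_4 = 2·7 + 1·5 + 1·1 = 20
  a_5 = 2·20 + 1·7 + 1·5 = 52
  a_6 = 2·52 + 1·20 + 1·7 = 131
  a_7 = 2·131 + 1·52 + 1·20 = 334
  a_8 = 2·334 + 1·131 + 1·52 = 851
  a_9 = 2·851 + 1·334 + 1·131 = 2167
  a_10 = 2·2167 + 1·851 + 1·334 = 5519
  a_11 = 2·5519 + 1·2167 + 1·851 = 14056
  a_12 = 2·14056 + 1·5519 + 1·2167 = 35798

2,1,1 ; 35798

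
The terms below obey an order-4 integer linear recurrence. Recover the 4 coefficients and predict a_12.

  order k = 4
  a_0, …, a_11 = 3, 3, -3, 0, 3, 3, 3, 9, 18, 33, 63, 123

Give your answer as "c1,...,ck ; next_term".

1,1,1,1 ; 237

  a_4 = 1·0 + 1·-3 + 1·3 + 1·3 = 3
  a_5 = 1·3 + 1·0 + 1·-3 + 1·3 = 3
  a_6 = 1·3 + 1·3 + 1·0 + 1·-3 = 3
  a_7 = 1·3 + 1·3 + 1·3 + 1·0 = 9
  a_8 = 1·9 + 1·3 + 1·3 + 1·3 = 18
  a_9 = 1·18 + 1·9 + 1·3 + 1·3 = 33
  a_10 = 1·33 + 1·18 + 1·9 + 1·3 = 63
  a_11 = 1·63 + 1·33 + 1·18 + 1·9 = 123
  a_12 = 1·123 + 1·63 + 1·33 + 1·18 = 237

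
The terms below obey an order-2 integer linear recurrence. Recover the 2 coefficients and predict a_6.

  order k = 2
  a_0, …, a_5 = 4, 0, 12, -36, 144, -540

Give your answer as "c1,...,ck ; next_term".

-3,3 ; 2052

  a_2 = -3·0 + 3·4 = 12
  a_3 = -3·12 + 3·0 = -36
  a_4 = -3·-36 + 3·12 = 144
  a_5 = -3·144 + 3·-36 = -540
  a_6 = -3·-540 + 3·144 = 2052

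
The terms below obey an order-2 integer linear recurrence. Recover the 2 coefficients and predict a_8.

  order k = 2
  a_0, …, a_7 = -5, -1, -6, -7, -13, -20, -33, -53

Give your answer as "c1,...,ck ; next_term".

1,1 ; -86

  a_2 = 1·-1 + 1·-5 = -6
  a_3 = 1·-6 + 1·-1 = -7
  a_4 = 1·-7 + 1·-6 = -13
  a_5 = 1·-13 + 1·-7 = -20
  a_6 = 1·-20 + 1·-13 = -33
  a_7 = 1·-33 + 1·-20 = -53
  a_8 = 1·-53 + 1·-33 = -86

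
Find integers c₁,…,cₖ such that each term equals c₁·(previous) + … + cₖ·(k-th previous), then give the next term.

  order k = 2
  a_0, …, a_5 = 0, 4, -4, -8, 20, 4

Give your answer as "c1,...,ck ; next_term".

-1,-3 ; -64

  a_2 = -1·4 + -3·0 = -4
  a_3 = -1·-4 + -3·4 = -8
  a_4 = -1·-8 + -3·-4 = 20
  a_5 = -1·20 + -3·-8 = 4
  a_6 = -1·4 + -3·20 = -64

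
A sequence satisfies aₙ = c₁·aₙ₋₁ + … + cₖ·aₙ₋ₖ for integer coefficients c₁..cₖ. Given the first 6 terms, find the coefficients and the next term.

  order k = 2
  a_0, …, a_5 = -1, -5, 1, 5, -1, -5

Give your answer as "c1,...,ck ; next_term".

0,-1 ; 1

  a_2 = 0·-5 + -1·-1 = 1
  a_3 = 0·1 + -1·-5 = 5
  a_4 = 0·5 + -1·1 = -1
  a_5 = 0·-1 + -1·5 = -5
  a_6 = 0·-5 + -1·-1 = 1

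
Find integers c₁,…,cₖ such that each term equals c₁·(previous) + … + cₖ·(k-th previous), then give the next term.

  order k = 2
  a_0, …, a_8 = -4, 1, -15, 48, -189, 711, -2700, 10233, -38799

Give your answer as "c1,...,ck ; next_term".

-3,3 ; 147096

  a_2 = -3·1 + 3·-4 = -15
  a_3 = -3·-15 + 3·1 = 48
  a_4 = -3·48 + 3·-15 = -189
  a_5 = -3·-189 + 3·48 = 711
  a_6 = -3·711 + 3·-189 = -2700
  a_7 = -3·-2700 + 3·711 = 10233
  a_8 = -3·10233 + 3·-2700 = -38799
  a_9 = -3·-38799 + 3·10233 = 147096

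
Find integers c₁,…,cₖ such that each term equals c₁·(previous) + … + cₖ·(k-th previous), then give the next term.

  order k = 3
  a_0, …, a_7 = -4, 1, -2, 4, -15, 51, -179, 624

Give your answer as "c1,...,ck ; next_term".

-3,2,1 ; -2179

  a_3 = -3·-2 + 2·1 + 1·-4 = 4
  a_4 = -3·4 + 2·-2 + 1·1 = -15
  a_5 = -3·-15 + 2·4 + 1·-2 = 51
  a_6 = -3·51 + 2·-15 + 1·4 = -179
  a_7 = -3·-179 + 2·51 + 1·-15 = 624
  a_8 = -3·624 + 2·-179 + 1·51 = -2179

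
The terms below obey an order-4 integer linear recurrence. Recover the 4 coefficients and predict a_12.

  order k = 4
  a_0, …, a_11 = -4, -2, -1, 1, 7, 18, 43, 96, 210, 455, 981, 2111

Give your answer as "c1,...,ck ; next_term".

2,1,-1,-1 ; 4538

  a_4 = 2·1 + 1·-1 + -1·-2 + -1·-4 = 7
  a_5 = 2·7 + 1·1 + -1·-1 + -1·-2 = 18
  a_6 = 2·18 + 1·7 + -1·1 + -1·-1 = 43
  a_7 = 2·43 + 1·18 + -1·7 + -1·1 = 96
  a_8 = 2·96 + 1·43 + -1·18 + -1·7 = 210
  a_9 = 2·210 + 1·96 + -1·43 + -1·18 = 455
  a_10 = 2·455 + 1·210 + -1·96 + -1·43 = 981
  a_11 = 2·981 + 1·455 + -1·210 + -1·96 = 2111
  a_12 = 2·2111 + 1·981 + -1·455 + -1·210 = 4538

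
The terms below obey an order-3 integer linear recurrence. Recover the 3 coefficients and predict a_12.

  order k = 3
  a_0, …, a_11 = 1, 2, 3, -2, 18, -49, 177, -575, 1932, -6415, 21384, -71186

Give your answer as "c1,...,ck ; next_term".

-3,2,3 ; 237081

  a_3 = -3·3 + 2·2 + 3·1 = -2
  a_4 = -3·-2 + 2·3 + 3·2 = 18
  a_5 = -3·18 + 2·-2 + 3·3 = -49
  a_6 = -3·-49 + 2·18 + 3·-2 = 177
  a_7 = -3·177 + 2·-49 + 3·18 = -575
  a_8 = -3·-575 + 2·177 + 3·-49 = 1932
  a_9 = -3·1932 + 2·-575 + 3·177 = -6415
  a_10 = -3·-6415 + 2·1932 + 3·-575 = 21384
  a_11 = -3·21384 + 2·-6415 + 3·1932 = -71186
  a_12 = -3·-71186 + 2·21384 + 3·-6415 = 237081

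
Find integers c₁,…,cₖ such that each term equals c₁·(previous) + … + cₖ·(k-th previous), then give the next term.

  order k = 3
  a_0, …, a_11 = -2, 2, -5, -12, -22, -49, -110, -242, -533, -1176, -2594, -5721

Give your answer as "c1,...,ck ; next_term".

  a_3 = 2·-5 + 0·2 + 1·-2 = -12
  a_4 = 2·-12 + 0·-5 + 1·2 = -22
  a_5 = 2·-22 + 0·-12 + 1·-5 = -49
  a_6 = 2·-49 + 0·-22 + 1·-12 = -110
  a_7 = 2·-110 + 0·-49 + 1·-22 = -242
  a_8 = 2·-242 + 0·-110 + 1·-49 = -533
  a_9 = 2·-533 + 0·-242 + 1·-110 = -1176
  a_10 = 2·-1176 + 0·-533 + 1·-242 = -2594
  a_11 = 2·-2594 + 0·-1176 + 1·-533 = -5721
  a_12 = 2·-5721 + 0·-2594 + 1·-1176 = -12618

2,0,1 ; -12618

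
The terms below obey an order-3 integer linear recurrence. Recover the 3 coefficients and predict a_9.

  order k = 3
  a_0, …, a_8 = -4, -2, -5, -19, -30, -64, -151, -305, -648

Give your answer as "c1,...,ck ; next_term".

1,1,3 ; -1406

  a_3 = 1·-5 + 1·-2 + 3·-4 = -19
  a_4 = 1·-19 + 1·-5 + 3·-2 = -30
  a_5 = 1·-30 + 1·-19 + 3·-5 = -64
  a_6 = 1·-64 + 1·-30 + 3·-19 = -151
  a_7 = 1·-151 + 1·-64 + 3·-30 = -305
  a_8 = 1·-305 + 1·-151 + 3·-64 = -648
  a_9 = 1·-648 + 1·-305 + 3·-151 = -1406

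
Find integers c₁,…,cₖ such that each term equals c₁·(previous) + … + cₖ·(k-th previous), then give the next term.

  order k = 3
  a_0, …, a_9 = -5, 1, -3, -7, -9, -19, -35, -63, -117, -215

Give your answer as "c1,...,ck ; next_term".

  a_3 = 1·-3 + 1·1 + 1·-5 = -7
  a_4 = 1·-7 + 1·-3 + 1·1 = -9
  a_5 = 1·-9 + 1·-7 + 1·-3 = -19
  a_6 = 1·-19 + 1·-9 + 1·-7 = -35
  a_7 = 1·-35 + 1·-19 + 1·-9 = -63
  a_8 = 1·-63 + 1·-35 + 1·-19 = -117
  a_9 = 1·-117 + 1·-63 + 1·-35 = -215
  a_10 = 1·-215 + 1·-117 + 1·-63 = -395

1,1,1 ; -395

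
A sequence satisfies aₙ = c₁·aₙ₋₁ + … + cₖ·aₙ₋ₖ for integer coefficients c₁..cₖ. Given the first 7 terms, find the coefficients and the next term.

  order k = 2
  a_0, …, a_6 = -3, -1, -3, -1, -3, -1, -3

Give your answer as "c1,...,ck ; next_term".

  a_2 = 0·-1 + 1·-3 = -3
  a_3 = 0·-3 + 1·-1 = -1
  a_4 = 0·-1 + 1·-3 = -3
  a_5 = 0·-3 + 1·-1 = -1
  a_6 = 0·-1 + 1·-3 = -3
  a_7 = 0·-3 + 1·-1 = -1

0,1 ; -1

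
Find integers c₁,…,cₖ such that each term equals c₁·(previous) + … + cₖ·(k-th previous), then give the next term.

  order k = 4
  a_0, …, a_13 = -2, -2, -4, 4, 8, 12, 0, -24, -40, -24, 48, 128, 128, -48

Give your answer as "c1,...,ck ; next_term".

  a_4 = 0·4 + 0·-4 + -2·-2 + -2·-2 = 8
  a_5 = 0·8 + 0·4 + -2·-4 + -2·-2 = 12
  a_6 = 0·12 + 0·8 + -2·4 + -2·-4 = 0
  a_7 = 0·0 + 0·12 + -2·8 + -2·4 = -24
  a_8 = 0·-24 + 0·0 + -2·12 + -2·8 = -40
  a_9 = 0·-40 + 0·-24 + -2·0 + -2·12 = -24
  a_10 = 0·-24 + 0·-40 + -2·-24 + -2·0 = 48
  a_11 = 0·48 + 0·-24 + -2·-40 + -2·-24 = 128
  a_12 = 0·128 + 0·48 + -2·-24 + -2·-40 = 128
  a_13 = 0·128 + 0·128 + -2·48 + -2·-24 = -48
  a_14 = 0·-48 + 0·128 + -2·128 + -2·48 = -352

0,0,-2,-2 ; -352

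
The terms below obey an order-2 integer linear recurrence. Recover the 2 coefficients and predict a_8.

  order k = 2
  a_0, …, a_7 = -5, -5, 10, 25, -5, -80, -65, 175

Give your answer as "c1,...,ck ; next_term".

1,-3 ; 370

  a_2 = 1·-5 + -3·-5 = 10
  a_3 = 1·10 + -3·-5 = 25
  a_4 = 1·25 + -3·10 = -5
  a_5 = 1·-5 + -3·25 = -80
  a_6 = 1·-80 + -3·-5 = -65
  a_7 = 1·-65 + -3·-80 = 175
  a_8 = 1·175 + -3·-65 = 370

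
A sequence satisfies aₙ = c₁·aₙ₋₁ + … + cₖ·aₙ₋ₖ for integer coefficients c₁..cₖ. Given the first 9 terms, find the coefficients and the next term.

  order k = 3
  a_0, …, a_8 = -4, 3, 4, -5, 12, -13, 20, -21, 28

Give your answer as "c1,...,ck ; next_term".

-1,1,1 ; -29

  a_3 = -1·4 + 1·3 + 1·-4 = -5
  a_4 = -1·-5 + 1·4 + 1·3 = 12
  a_5 = -1·12 + 1·-5 + 1·4 = -13
  a_6 = -1·-13 + 1·12 + 1·-5 = 20
  a_7 = -1·20 + 1·-13 + 1·12 = -21
  a_8 = -1·-21 + 1·20 + 1·-13 = 28
  a_9 = -1·28 + 1·-21 + 1·20 = -29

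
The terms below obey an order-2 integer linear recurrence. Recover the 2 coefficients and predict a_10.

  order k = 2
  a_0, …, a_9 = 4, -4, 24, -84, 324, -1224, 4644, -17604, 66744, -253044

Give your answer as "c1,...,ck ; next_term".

  a_2 = -3·-4 + 3·4 = 24
  a_3 = -3·24 + 3·-4 = -84
  a_4 = -3·-84 + 3·24 = 324
  a_5 = -3·324 + 3·-84 = -1224
  a_6 = -3·-1224 + 3·324 = 4644
  a_7 = -3·4644 + 3·-1224 = -17604
  a_8 = -3·-17604 + 3·4644 = 66744
  a_9 = -3·66744 + 3·-17604 = -253044
  a_10 = -3·-253044 + 3·66744 = 959364

-3,3 ; 959364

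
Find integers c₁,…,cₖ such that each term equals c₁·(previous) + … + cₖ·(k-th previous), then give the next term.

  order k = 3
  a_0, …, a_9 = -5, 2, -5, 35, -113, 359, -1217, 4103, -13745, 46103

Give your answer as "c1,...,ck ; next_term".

-3,0,-4 ; -154721

  a_3 = -3·-5 + 0·2 + -4·-5 = 35
  a_4 = -3·35 + 0·-5 + -4·2 = -113
  a_5 = -3·-113 + 0·35 + -4·-5 = 359
  a_6 = -3·359 + 0·-113 + -4·35 = -1217
  a_7 = -3·-1217 + 0·359 + -4·-113 = 4103
  a_8 = -3·4103 + 0·-1217 + -4·359 = -13745
  a_9 = -3·-13745 + 0·4103 + -4·-1217 = 46103
  a_10 = -3·46103 + 0·-13745 + -4·4103 = -154721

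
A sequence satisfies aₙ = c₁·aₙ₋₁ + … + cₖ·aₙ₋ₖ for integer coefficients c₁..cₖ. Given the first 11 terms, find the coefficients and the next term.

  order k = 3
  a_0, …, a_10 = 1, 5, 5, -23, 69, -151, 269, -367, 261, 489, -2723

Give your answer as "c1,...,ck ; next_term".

-3,-2,2 ; 7713

  a_3 = -3·5 + -2·5 + 2·1 = -23
  a_4 = -3·-23 + -2·5 + 2·5 = 69
  a_5 = -3·69 + -2·-23 + 2·5 = -151
  a_6 = -3·-151 + -2·69 + 2·-23 = 269
  a_7 = -3·269 + -2·-151 + 2·69 = -367
  a_8 = -3·-367 + -2·269 + 2·-151 = 261
  a_9 = -3·261 + -2·-367 + 2·269 = 489
  a_10 = -3·489 + -2·261 + 2·-367 = -2723
  a_11 = -3·-2723 + -2·489 + 2·261 = 7713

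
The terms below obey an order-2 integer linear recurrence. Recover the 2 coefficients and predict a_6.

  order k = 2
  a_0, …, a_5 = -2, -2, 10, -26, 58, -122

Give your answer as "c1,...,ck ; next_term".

-3,-2 ; 250

  a_2 = -3·-2 + -2·-2 = 10
  a_3 = -3·10 + -2·-2 = -26
  a_4 = -3·-26 + -2·10 = 58
  a_5 = -3·58 + -2·-26 = -122
  a_6 = -3·-122 + -2·58 = 250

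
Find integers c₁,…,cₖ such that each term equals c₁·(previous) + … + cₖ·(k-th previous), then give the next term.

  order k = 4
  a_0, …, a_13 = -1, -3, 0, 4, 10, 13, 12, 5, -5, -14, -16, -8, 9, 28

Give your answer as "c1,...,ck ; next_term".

2,-1,-1,1 ; 39

  a_4 = 2·4 + -1·0 + -1·-3 + 1·-1 = 10
  a_5 = 2·10 + -1·4 + -1·0 + 1·-3 = 13
  a_6 = 2·13 + -1·10 + -1·4 + 1·0 = 12
  a_7 = 2·12 + -1·13 + -1·10 + 1·4 = 5
  a_8 = 2·5 + -1·12 + -1·13 + 1·10 = -5
  a_9 = 2·-5 + -1·5 + -1·12 + 1·13 = -14
  a_10 = 2·-14 + -1·-5 + -1·5 + 1·12 = -16
  a_11 = 2·-16 + -1·-14 + -1·-5 + 1·5 = -8
  a_12 = 2·-8 + -1·-16 + -1·-14 + 1·-5 = 9
  a_13 = 2·9 + -1·-8 + -1·-16 + 1·-14 = 28
  a_14 = 2·28 + -1·9 + -1·-8 + 1·-16 = 39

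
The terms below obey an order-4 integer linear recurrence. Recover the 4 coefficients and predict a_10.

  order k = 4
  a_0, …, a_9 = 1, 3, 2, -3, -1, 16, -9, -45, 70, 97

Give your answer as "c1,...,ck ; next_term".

-1,-3,0,2 ; -325

  a_4 = -1·-3 + -3·2 + 0·3 + 2·1 = -1
  a_5 = -1·-1 + -3·-3 + 0·2 + 2·3 = 16
  a_6 = -1·16 + -3·-1 + 0·-3 + 2·2 = -9
  a_7 = -1·-9 + -3·16 + 0·-1 + 2·-3 = -45
  a_8 = -1·-45 + -3·-9 + 0·16 + 2·-1 = 70
  a_9 = -1·70 + -3·-45 + 0·-9 + 2·16 = 97
  a_10 = -1·97 + -3·70 + 0·-45 + 2·-9 = -325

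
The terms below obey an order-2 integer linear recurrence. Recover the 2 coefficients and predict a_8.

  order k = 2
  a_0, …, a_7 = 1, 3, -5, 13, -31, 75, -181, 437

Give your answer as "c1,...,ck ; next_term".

-2,1 ; -1055

  a_2 = -2·3 + 1·1 = -5
  a_3 = -2·-5 + 1·3 = 13
  a_4 = -2·13 + 1·-5 = -31
  a_5 = -2·-31 + 1·13 = 75
  a_6 = -2·75 + 1·-31 = -181
  a_7 = -2·-181 + 1·75 = 437
  a_8 = -2·437 + 1·-181 = -1055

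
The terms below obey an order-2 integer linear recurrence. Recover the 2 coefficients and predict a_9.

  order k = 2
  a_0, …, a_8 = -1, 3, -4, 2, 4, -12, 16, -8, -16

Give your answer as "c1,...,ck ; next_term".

-2,-2 ; 48

  a_2 = -2·3 + -2·-1 = -4
  a_3 = -2·-4 + -2·3 = 2
  a_4 = -2·2 + -2·-4 = 4
  a_5 = -2·4 + -2·2 = -12
  a_6 = -2·-12 + -2·4 = 16
  a_7 = -2·16 + -2·-12 = -8
  a_8 = -2·-8 + -2·16 = -16
  a_9 = -2·-16 + -2·-8 = 48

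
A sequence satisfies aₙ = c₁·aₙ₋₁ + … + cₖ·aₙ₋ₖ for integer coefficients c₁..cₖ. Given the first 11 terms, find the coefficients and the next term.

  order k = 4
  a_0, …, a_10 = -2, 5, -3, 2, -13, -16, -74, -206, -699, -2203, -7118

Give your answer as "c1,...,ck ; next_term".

3,1,-2,3 ; -22777

  a_4 = 3·2 + 1·-3 + -2·5 + 3·-2 = -13
  a_5 = 3·-13 + 1·2 + -2·-3 + 3·5 = -16
  a_6 = 3·-16 + 1·-13 + -2·2 + 3·-3 = -74
  a_7 = 3·-74 + 1·-16 + -2·-13 + 3·2 = -206
  a_8 = 3·-206 + 1·-74 + -2·-16 + 3·-13 = -699
  a_9 = 3·-699 + 1·-206 + -2·-74 + 3·-16 = -2203
  a_10 = 3·-2203 + 1·-699 + -2·-206 + 3·-74 = -7118
  a_11 = 3·-7118 + 1·-2203 + -2·-699 + 3·-206 = -22777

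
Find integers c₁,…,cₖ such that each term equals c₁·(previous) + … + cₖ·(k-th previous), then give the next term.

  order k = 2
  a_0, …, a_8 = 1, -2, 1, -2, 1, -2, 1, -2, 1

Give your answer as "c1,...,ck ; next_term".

0,1 ; -2

  a_2 = 0·-2 + 1·1 = 1
  a_3 = 0·1 + 1·-2 = -2
  a_4 = 0·-2 + 1·1 = 1
  a_5 = 0·1 + 1·-2 = -2
  a_6 = 0·-2 + 1·1 = 1
  a_7 = 0·1 + 1·-2 = -2
  a_8 = 0·-2 + 1·1 = 1
  a_9 = 0·1 + 1·-2 = -2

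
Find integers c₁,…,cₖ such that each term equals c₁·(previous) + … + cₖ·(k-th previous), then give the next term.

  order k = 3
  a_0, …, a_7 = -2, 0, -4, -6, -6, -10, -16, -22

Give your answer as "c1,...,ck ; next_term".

1,0,1 ; -32

  a_3 = 1·-4 + 0·0 + 1·-2 = -6
  a_4 = 1·-6 + 0·-4 + 1·0 = -6
  a_5 = 1·-6 + 0·-6 + 1·-4 = -10
  a_6 = 1·-10 + 0·-6 + 1·-6 = -16
  a_7 = 1·-16 + 0·-10 + 1·-6 = -22
  a_8 = 1·-22 + 0·-16 + 1·-10 = -32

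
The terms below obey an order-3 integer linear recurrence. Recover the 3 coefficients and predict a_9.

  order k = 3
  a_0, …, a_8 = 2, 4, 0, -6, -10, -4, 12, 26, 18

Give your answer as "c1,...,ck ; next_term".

1,-1,-1 ; -20

  a_3 = 1·0 + -1·4 + -1·2 = -6
  a_4 = 1·-6 + -1·0 + -1·4 = -10
  a_5 = 1·-10 + -1·-6 + -1·0 = -4
  a_6 = 1·-4 + -1·-10 + -1·-6 = 12
  a_7 = 1·12 + -1·-4 + -1·-10 = 26
  a_8 = 1·26 + -1·12 + -1·-4 = 18
  a_9 = 1·18 + -1·26 + -1·12 = -20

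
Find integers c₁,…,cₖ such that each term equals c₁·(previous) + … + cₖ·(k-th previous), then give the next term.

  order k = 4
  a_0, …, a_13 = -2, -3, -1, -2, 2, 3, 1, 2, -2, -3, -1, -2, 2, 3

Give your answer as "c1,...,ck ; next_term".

  a_4 = 0·-2 + 0·-1 + 0·-3 + -1·-2 = 2
  a_5 = 0·2 + 0·-2 + 0·-1 + -1·-3 = 3
  a_6 = 0·3 + 0·2 + 0·-2 + -1·-1 = 1
  a_7 = 0·1 + 0·3 + 0·2 + -1·-2 = 2
  a_8 = 0·2 + 0·1 + 0·3 + -1·2 = -2
  a_9 = 0·-2 + 0·2 + 0·1 + -1·3 = -3
  a_10 = 0·-3 + 0·-2 + 0·2 + -1·1 = -1
  a_11 = 0·-1 + 0·-3 + 0·-2 + -1·2 = -2
  a_12 = 0·-2 + 0·-1 + 0·-3 + -1·-2 = 2
  a_13 = 0·2 + 0·-2 + 0·-1 + -1·-3 = 3
  a_14 = 0·3 + 0·2 + 0·-2 + -1·-1 = 1

0,0,0,-1 ; 1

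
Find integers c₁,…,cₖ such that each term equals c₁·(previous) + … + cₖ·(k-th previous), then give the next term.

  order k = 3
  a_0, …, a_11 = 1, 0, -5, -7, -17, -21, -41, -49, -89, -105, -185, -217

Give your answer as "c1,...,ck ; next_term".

  a_3 = 1·-5 + 2·0 + -2·1 = -7
  a_4 = 1·-7 + 2·-5 + -2·0 = -17
  a_5 = 1·-17 + 2·-7 + -2·-5 = -21
  a_6 = 1·-21 + 2·-17 + -2·-7 = -41
  a_7 = 1·-41 + 2·-21 + -2·-17 = -49
  a_8 = 1·-49 + 2·-41 + -2·-21 = -89
  a_9 = 1·-89 + 2·-49 + -2·-41 = -105
  a_10 = 1·-105 + 2·-89 + -2·-49 = -185
  a_11 = 1·-185 + 2·-105 + -2·-89 = -217
  a_12 = 1·-217 + 2·-185 + -2·-105 = -377

1,2,-2 ; -377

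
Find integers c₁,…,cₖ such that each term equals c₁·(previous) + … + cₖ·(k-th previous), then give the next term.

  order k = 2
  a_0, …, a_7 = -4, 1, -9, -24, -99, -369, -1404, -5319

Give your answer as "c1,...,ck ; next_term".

  a_2 = 3·1 + 3·-4 = -9
  a_3 = 3·-9 + 3·1 = -24
  a_4 = 3·-24 + 3·-9 = -99
  a_5 = 3·-99 + 3·-24 = -369
  a_6 = 3·-369 + 3·-99 = -1404
  a_7 = 3·-1404 + 3·-369 = -5319
  a_8 = 3·-5319 + 3·-1404 = -20169

3,3 ; -20169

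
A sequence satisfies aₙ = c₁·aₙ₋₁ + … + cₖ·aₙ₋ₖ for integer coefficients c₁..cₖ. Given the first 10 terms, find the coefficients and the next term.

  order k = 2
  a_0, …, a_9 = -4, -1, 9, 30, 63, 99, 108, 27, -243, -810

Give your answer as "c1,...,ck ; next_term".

  a_2 = 3·-1 + -3·-4 = 9
  a_3 = 3·9 + -3·-1 = 30
  a_4 = 3·30 + -3·9 = 63
  a_5 = 3·63 + -3·30 = 99
  a_6 = 3·99 + -3·63 = 108
  a_7 = 3·108 + -3·99 = 27
  a_8 = 3·27 + -3·108 = -243
  a_9 = 3·-243 + -3·27 = -810
  a_10 = 3·-810 + -3·-243 = -1701

3,-3 ; -1701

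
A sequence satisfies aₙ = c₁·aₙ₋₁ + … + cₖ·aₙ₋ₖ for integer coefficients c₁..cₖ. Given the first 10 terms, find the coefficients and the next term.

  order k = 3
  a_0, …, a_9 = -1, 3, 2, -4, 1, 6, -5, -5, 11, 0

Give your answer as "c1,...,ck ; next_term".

  a_3 = 0·2 + -1·3 + 1·-1 = -4
  a_4 = 0·-4 + -1·2 + 1·3 = 1
  a_5 = 0·1 + -1·-4 + 1·2 = 6
  a_6 = 0·6 + -1·1 + 1·-4 = -5
  a_7 = 0·-5 + -1·6 + 1·1 = -5
  a_8 = 0·-5 + -1·-5 + 1·6 = 11
  a_9 = 0·11 + -1·-5 + 1·-5 = 0
  a_10 = 0·0 + -1·11 + 1·-5 = -16

0,-1,1 ; -16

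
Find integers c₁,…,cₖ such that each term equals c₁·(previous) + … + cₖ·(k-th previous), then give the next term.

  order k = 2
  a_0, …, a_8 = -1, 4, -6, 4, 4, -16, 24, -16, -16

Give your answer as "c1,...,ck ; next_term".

-2,-2 ; 64

  a_2 = -2·4 + -2·-1 = -6
  a_3 = -2·-6 + -2·4 = 4
  a_4 = -2·4 + -2·-6 = 4
  a_5 = -2·4 + -2·4 = -16
  a_6 = -2·-16 + -2·4 = 24
  a_7 = -2·24 + -2·-16 = -16
  a_8 = -2·-16 + -2·24 = -16
  a_9 = -2·-16 + -2·-16 = 64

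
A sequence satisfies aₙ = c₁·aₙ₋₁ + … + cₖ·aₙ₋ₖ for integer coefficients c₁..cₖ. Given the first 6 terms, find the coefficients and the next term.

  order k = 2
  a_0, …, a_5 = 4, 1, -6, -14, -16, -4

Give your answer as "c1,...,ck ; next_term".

  a_2 = 2·1 + -2·4 = -6
  a_3 = 2·-6 + -2·1 = -14
  a_4 = 2·-14 + -2·-6 = -16
  a_5 = 2·-16 + -2·-14 = -4
  a_6 = 2·-4 + -2·-16 = 24

2,-2 ; 24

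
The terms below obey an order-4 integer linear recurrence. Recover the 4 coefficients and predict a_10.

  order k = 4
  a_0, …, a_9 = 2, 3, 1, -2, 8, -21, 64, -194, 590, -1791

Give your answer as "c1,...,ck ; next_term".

-3,0,0,1 ; 5437

  a_4 = -3·-2 + 0·1 + 0·3 + 1·2 = 8
  a_5 = -3·8 + 0·-2 + 0·1 + 1·3 = -21
  a_6 = -3·-21 + 0·8 + 0·-2 + 1·1 = 64
  a_7 = -3·64 + 0·-21 + 0·8 + 1·-2 = -194
  a_8 = -3·-194 + 0·64 + 0·-21 + 1·8 = 590
  a_9 = -3·590 + 0·-194 + 0·64 + 1·-21 = -1791
  a_10 = -3·-1791 + 0·590 + 0·-194 + 1·64 = 5437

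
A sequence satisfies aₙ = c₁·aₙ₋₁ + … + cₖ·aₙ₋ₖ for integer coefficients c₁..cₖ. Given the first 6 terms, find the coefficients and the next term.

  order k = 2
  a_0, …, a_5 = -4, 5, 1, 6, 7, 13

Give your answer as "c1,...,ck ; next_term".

1,1 ; 20

  a_2 = 1·5 + 1·-4 = 1
  a_3 = 1·1 + 1·5 = 6
  a_4 = 1·6 + 1·1 = 7
  a_5 = 1·7 + 1·6 = 13
  a_6 = 1·13 + 1·7 = 20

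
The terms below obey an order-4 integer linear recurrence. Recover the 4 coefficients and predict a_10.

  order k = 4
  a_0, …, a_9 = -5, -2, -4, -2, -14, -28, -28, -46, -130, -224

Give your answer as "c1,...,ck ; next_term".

  a_4 = 1·-2 + -1·-4 + 3·-2 + 2·-5 = -14
  a_5 = 1·-14 + -1·-2 + 3·-4 + 2·-2 = -28
  a_6 = 1·-28 + -1·-14 + 3·-2 + 2·-4 = -28
  a_7 = 1·-28 + -1·-28 + 3·-14 + 2·-2 = -46
  a_8 = 1·-46 + -1·-28 + 3·-28 + 2·-14 = -130
  a_9 = 1·-130 + -1·-46 + 3·-28 + 2·-28 = -224
  a_10 = 1·-224 + -1·-130 + 3·-46 + 2·-28 = -288

1,-1,3,2 ; -288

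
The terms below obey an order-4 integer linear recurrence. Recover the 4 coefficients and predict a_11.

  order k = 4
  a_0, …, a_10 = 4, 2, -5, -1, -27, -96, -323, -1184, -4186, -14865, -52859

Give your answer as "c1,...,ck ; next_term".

3,2,1,-4 ; -187757

  a_4 = 3·-1 + 2·-5 + 1·2 + -4·4 = -27
  a_5 = 3·-27 + 2·-1 + 1·-5 + -4·2 = -96
  a_6 = 3·-96 + 2·-27 + 1·-1 + -4·-5 = -323
  a_7 = 3·-323 + 2·-96 + 1·-27 + -4·-1 = -1184
  a_8 = 3·-1184 + 2·-323 + 1·-96 + -4·-27 = -4186
  a_9 = 3·-4186 + 2·-1184 + 1·-323 + -4·-96 = -14865
  a_10 = 3·-14865 + 2·-4186 + 1·-1184 + -4·-323 = -52859
  a_11 = 3·-52859 + 2·-14865 + 1·-4186 + -4·-1184 = -187757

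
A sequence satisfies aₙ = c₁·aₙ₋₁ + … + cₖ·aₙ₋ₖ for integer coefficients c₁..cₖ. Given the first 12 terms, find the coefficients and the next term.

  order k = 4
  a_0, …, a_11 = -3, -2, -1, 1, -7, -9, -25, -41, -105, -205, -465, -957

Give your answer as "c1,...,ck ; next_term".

  a_4 = 1·1 + 2·-1 + 0·-2 + 2·-3 = -7
  a_5 = 1·-7 + 2·1 + 0·-1 + 2·-2 = -9
  a_6 = 1·-9 + 2·-7 + 0·1 + 2·-1 = -25
  a_7 = 1·-25 + 2·-9 + 0·-7 + 2·1 = -41
  a_8 = 1·-41 + 2·-25 + 0·-9 + 2·-7 = -105
  a_9 = 1·-105 + 2·-41 + 0·-25 + 2·-9 = -205
  a_10 = 1·-205 + 2·-105 + 0·-41 + 2·-25 = -465
  a_11 = 1·-465 + 2·-205 + 0·-105 + 2·-41 = -957
  a_12 = 1·-957 + 2·-465 + 0·-205 + 2·-105 = -2097

1,2,0,2 ; -2097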